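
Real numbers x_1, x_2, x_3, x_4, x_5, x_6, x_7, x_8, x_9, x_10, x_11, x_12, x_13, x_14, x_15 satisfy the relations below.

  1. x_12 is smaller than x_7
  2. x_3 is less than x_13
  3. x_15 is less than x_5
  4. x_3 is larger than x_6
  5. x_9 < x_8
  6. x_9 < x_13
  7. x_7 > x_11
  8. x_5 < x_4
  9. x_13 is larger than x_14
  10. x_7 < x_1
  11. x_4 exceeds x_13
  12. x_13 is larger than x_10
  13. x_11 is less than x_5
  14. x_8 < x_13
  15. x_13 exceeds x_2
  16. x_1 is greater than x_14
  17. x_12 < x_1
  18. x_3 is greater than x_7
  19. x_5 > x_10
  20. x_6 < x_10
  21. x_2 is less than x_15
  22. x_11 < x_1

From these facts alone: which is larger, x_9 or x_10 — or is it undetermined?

undetermined

Following every chain through x_9: above x_9 we get x_8, x_13, x_4.
x_10 is not reached, and no chain runs the other way from x_10 to x_9.
So the given relations leave the order of x_9 and x_10 undetermined.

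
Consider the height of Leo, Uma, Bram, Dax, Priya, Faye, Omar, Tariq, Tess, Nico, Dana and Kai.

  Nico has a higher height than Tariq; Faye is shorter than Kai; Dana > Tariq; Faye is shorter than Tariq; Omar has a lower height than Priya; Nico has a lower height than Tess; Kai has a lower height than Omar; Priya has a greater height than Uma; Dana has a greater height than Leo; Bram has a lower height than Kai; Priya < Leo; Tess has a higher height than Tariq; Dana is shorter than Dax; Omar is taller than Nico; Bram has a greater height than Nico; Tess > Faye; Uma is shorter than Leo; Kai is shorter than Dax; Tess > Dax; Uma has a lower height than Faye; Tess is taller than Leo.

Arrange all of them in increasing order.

Uma < Faye < Tariq < Nico < Bram < Kai < Omar < Priya < Leo < Dana < Dax < Tess

Nothing is placed below Uma, so it is least; from there Uma < Faye; Faye < Tariq; Tariq < Nico; Nico < Bram; Bram < Kai; Kai < Omar; Omar < Priya; Priya < Leo; Leo < Dana; Dana < Dax; Dax < Tess, each given directly.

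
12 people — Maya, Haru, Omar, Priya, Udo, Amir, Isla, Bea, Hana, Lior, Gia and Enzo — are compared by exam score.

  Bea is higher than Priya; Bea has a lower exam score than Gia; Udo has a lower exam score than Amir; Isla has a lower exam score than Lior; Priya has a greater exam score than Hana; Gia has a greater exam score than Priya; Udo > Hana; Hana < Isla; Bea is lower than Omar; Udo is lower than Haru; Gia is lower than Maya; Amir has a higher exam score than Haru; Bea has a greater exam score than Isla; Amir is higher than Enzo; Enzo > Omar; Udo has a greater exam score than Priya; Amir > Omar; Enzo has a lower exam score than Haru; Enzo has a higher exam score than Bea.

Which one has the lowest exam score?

Chaining upward from Hana: directly above it, Isla, Priya, Udo; then Bea, Gia, Lior, Haru, Amir; then Omar, Enzo, Maya.
That covers every other element, and nothing is given below Hana, so Hana is the lowest exam score.

Hana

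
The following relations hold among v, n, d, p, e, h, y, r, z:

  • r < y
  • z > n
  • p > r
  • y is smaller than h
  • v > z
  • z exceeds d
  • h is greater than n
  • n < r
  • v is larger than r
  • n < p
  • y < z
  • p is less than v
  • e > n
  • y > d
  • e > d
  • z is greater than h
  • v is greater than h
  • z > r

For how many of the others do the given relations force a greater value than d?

5

Directly above d: y, e, z.
One step further: h, v (5 so far).
No other element is forced above d by the given relations, so the count is 5.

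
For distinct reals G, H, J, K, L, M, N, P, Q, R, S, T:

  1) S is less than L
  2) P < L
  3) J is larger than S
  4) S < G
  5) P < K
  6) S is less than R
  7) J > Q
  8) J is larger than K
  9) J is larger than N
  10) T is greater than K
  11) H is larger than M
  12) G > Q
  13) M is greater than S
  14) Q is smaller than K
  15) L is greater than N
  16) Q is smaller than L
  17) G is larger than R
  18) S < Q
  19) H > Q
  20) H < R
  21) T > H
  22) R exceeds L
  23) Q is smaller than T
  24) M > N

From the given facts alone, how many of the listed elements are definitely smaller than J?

The elements the relations force below J are S, P, N, Q, K — no chain reaches any other.
That is 5.

5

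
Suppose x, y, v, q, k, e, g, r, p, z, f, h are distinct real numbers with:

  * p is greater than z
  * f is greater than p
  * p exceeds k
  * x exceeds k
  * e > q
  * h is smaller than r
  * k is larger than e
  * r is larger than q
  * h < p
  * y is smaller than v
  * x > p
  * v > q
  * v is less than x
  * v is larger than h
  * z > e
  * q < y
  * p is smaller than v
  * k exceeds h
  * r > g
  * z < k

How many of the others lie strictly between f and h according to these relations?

The relations place h below f. An element lies strictly between them when it is forced above h and also forced below f.
Above h: {k, p, v, x, r}. Below f: {q, e, z, k, p}.
Intersection: {k, p} — 2.

2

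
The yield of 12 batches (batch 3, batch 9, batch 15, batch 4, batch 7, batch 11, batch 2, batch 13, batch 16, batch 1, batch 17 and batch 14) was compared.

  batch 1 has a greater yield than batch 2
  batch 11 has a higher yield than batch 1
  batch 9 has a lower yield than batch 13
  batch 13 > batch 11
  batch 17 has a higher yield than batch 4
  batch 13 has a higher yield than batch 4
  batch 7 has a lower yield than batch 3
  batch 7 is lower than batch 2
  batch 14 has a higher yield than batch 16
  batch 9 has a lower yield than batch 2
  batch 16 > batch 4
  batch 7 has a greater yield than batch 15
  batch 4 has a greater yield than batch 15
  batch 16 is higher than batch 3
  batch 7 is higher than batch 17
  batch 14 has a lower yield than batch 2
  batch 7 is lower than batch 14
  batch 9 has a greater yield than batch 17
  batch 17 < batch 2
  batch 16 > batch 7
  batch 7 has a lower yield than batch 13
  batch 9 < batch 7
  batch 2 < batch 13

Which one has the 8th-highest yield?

batch 7

The consecutive relations fix a unique order: batch 15 < batch 4 < batch 17 < batch 9 < batch 7 < batch 3 < batch 16 < batch 14 < batch 2 < batch 1 < batch 11 < batch 13.
The 8th largest is batch 7.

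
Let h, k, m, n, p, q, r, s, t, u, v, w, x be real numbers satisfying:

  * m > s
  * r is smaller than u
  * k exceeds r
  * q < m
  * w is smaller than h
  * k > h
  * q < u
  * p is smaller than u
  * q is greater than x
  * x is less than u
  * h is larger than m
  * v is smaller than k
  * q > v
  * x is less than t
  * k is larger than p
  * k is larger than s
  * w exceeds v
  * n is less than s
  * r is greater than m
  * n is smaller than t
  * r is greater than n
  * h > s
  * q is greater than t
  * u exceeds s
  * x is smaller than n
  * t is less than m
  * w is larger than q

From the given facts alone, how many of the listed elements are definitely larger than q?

From q the given relations immediately reach w, m, u.
From those, h, r — 5 in total.
From those, k — 6 in total.
No other element is forced above q by the given relations, so the count is 6.

6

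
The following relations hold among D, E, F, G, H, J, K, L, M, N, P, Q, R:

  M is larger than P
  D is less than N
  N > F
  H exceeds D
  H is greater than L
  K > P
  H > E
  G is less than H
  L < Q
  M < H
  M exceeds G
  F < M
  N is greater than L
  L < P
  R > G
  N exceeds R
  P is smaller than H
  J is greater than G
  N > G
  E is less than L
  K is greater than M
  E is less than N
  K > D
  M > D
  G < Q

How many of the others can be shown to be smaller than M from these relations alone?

From M the given relations immediately reach G, P, D, F.
From those, L — 5 in total.
From those, E — 6 in total.
No other element is forced below M by the given relations, so the count is 6.

6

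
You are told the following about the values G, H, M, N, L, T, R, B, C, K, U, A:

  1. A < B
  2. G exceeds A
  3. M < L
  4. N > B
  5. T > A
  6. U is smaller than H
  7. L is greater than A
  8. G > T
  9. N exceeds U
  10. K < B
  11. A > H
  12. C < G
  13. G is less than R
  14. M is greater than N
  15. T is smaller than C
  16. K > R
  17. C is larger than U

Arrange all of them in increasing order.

The consecutive links are each given: U < H; H < A; A < T; T < C; C < G; G < R; R < K; K < B; B < N; N < M; M < L.

U < H < A < T < C < G < R < K < B < N < M < L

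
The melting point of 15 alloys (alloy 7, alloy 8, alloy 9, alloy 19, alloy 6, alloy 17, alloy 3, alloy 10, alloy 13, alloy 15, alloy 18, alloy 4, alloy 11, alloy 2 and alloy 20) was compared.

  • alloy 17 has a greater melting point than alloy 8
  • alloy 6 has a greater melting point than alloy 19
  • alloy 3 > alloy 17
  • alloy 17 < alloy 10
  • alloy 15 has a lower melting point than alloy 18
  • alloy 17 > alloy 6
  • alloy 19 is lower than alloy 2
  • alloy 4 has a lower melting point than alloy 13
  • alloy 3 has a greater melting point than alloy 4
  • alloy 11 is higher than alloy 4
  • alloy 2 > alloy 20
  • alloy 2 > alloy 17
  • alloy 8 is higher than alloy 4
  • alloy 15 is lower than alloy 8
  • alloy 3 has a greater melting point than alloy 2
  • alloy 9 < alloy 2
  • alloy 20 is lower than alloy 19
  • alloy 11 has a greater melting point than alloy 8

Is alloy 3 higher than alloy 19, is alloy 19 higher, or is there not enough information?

The relevant relations are alloy 19 < alloy 6; alloy 6 < alloy 17; alloy 17 < alloy 2; alloy 2 < alloy 3.
Chaining these gives alloy 19 < alloy 6 < alloy 17 < alloy 2 < alloy 3.
So alloy 3 is higher.

alloy 3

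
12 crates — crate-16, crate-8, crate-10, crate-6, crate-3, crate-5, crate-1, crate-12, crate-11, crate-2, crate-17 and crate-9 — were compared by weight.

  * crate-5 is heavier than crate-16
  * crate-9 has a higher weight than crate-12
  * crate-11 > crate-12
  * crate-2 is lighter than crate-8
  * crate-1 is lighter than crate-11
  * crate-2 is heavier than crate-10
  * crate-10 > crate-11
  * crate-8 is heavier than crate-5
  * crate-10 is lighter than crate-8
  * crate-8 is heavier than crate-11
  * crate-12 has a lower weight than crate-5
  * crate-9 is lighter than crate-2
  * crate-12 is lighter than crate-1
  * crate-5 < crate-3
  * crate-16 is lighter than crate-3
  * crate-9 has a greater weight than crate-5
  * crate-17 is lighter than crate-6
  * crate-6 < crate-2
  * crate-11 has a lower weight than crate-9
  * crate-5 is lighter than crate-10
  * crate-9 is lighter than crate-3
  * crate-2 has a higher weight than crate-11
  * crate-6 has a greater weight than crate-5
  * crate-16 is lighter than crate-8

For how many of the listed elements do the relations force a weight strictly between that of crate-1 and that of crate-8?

4

The relations place crate-1 below crate-8. An element lies strictly between them when it is forced above crate-1 and also forced below crate-8.
Above crate-1: {crate-11, crate-9, crate-10, crate-2, crate-3}. Below crate-8: {crate-12, crate-16, crate-5, crate-17, crate-6, crate-11, crate-9, crate-10, crate-2}.
Intersection: {crate-11, crate-9, crate-10, crate-2} — 4.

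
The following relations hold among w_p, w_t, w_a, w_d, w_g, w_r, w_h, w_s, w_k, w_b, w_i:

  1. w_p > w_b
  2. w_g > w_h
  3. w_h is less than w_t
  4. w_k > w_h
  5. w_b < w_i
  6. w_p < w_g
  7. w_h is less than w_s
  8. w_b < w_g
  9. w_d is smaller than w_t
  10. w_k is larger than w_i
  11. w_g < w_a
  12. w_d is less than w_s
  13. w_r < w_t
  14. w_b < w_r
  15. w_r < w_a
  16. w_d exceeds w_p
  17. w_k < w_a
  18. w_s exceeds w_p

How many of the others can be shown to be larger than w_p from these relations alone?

From w_p the given relations immediately reach w_d, w_g, w_s.
From those, w_t, w_a — 5 in total.
No other element is forced above w_p by the given relations, so the count is 5.

5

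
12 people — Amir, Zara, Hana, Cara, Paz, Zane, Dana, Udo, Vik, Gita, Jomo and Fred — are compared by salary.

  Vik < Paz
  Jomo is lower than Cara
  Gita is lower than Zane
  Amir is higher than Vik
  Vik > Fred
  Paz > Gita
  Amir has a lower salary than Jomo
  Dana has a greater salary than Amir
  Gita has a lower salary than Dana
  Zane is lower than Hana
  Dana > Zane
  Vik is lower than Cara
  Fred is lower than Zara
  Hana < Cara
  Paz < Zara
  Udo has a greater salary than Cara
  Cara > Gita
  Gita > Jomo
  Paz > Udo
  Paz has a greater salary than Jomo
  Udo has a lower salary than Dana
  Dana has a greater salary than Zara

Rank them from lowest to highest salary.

The consecutive links are each given: Fred < Vik; Vik < Amir; Amir < Jomo; Jomo < Gita; Gita < Zane; Zane < Hana; Hana < Cara; Cara < Udo; Udo < Paz; Paz < Zara; Zara < Dana.

Fred < Vik < Amir < Jomo < Gita < Zane < Hana < Cara < Udo < Paz < Zara < Dana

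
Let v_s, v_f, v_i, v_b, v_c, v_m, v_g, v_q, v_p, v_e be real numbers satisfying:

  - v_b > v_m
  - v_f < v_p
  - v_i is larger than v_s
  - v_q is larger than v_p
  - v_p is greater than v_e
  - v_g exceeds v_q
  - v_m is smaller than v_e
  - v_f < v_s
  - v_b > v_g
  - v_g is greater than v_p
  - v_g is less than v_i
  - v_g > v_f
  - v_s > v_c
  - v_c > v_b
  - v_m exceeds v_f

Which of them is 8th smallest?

v_c

The consecutive relations fix a unique order: v_f < v_m < v_e < v_p < v_q < v_g < v_b < v_c < v_s < v_i.
Counting 8 from the smallest end gives v_c.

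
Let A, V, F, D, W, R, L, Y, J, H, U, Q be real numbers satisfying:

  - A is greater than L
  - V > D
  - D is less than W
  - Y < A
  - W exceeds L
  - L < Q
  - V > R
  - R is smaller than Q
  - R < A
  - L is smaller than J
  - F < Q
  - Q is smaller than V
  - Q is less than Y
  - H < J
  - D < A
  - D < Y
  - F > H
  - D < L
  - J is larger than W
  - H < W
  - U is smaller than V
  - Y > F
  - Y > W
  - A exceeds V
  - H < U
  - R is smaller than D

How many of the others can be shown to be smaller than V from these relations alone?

7

The elements the relations force below V are R, D, L, H, F, Q, U — no chain reaches any other.
That is 7.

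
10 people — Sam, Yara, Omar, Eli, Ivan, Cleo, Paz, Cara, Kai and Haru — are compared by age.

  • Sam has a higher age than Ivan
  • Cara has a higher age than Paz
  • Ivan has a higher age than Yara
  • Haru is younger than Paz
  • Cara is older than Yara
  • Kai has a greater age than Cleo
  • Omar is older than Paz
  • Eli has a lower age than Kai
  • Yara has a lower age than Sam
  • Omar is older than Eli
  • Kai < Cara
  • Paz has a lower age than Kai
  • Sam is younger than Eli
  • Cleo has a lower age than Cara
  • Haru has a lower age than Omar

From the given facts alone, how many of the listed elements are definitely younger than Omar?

The elements the relations force below Omar are Yara, Ivan, Sam, Haru, Paz, Eli — no chain reaches any other.
That is 6.

6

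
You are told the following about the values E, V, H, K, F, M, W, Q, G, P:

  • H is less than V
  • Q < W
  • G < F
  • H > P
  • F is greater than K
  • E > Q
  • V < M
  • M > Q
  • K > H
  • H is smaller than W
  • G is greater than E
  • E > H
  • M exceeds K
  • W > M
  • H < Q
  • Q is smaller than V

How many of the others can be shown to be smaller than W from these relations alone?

Directly below W: H, Q, M.
One step further: P, K, V (6 so far).
No other element is forced below W by the given relations, so the count is 6.

6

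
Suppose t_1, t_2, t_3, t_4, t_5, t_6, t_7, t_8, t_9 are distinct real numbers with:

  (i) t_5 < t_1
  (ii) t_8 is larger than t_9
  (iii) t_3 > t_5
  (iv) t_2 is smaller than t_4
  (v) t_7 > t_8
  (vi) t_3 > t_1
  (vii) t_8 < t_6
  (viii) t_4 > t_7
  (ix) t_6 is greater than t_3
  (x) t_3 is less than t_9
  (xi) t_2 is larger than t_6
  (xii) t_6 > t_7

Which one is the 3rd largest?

t_6

Chaining the given pairs: t_5 < t_1 < t_3 < t_9 < t_8 < t_7 < t_6 < t_2 < t_4.
The 3rd largest is t_6.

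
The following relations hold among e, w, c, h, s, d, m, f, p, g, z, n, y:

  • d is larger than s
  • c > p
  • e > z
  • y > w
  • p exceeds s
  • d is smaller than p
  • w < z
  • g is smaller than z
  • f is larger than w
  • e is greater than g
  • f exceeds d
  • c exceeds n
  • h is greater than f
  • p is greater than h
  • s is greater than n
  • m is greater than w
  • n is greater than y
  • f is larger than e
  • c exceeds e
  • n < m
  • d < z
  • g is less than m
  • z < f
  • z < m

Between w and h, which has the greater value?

w < y and y < n give w < n.
Then n < s extends the chain to s.
Then s < d extends the chain to d.
Then d < z extends the chain to z.
With z < e: w < y < n < s < d < z < e.
With e < f: w < y < n < s < d < z < e < f.
Then f < h extends the chain to h.
So w < h; h is the larger of the two.

h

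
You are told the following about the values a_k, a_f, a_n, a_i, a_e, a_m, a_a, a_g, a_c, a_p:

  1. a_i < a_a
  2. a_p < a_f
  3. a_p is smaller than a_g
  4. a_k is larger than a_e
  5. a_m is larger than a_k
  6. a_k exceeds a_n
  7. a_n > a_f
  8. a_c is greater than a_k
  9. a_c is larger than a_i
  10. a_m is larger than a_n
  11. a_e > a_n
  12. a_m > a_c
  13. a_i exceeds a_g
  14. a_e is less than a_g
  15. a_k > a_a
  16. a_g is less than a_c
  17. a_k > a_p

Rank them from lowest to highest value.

Nothing is placed below a_p, so it is least; from there a_p < a_f; a_f < a_n; a_n < a_e; a_e < a_g; a_g < a_i; a_i < a_a; a_a < a_k; a_k < a_c; a_c < a_m, each given directly.

a_p < a_f < a_n < a_e < a_g < a_i < a_a < a_k < a_c < a_m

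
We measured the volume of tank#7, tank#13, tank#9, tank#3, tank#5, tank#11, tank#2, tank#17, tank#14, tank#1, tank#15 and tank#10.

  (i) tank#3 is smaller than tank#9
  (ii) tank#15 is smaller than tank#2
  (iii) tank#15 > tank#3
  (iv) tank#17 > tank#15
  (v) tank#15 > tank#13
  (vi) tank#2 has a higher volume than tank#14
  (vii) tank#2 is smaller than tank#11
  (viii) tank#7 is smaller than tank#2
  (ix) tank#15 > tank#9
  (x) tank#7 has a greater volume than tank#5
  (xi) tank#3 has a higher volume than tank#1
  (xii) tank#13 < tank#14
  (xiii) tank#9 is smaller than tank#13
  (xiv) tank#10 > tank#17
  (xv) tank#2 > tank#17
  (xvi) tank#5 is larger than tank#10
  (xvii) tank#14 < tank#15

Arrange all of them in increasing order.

The consecutive links are each given: tank#1 < tank#3; tank#3 < tank#9; tank#9 < tank#13; tank#13 < tank#14; tank#14 < tank#15; tank#15 < tank#17; tank#17 < tank#10; tank#10 < tank#5; tank#5 < tank#7; tank#7 < tank#2; tank#2 < tank#11.

tank#1 < tank#3 < tank#9 < tank#13 < tank#14 < tank#15 < tank#17 < tank#10 < tank#5 < tank#7 < tank#2 < tank#11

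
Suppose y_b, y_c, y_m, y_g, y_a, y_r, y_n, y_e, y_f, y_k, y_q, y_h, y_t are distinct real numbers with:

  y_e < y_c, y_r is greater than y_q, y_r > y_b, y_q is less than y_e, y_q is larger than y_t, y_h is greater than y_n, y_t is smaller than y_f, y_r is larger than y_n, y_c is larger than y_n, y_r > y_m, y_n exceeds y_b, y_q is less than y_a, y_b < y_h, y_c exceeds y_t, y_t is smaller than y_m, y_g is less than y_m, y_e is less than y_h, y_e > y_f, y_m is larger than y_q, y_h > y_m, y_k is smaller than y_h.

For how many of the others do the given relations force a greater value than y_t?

Directly above y_t: y_q, y_f, y_c, y_m.
One step further: y_e, y_a, y_r, y_h (8 so far).
No other element is forced above y_t by the given relations, so the count is 8.

8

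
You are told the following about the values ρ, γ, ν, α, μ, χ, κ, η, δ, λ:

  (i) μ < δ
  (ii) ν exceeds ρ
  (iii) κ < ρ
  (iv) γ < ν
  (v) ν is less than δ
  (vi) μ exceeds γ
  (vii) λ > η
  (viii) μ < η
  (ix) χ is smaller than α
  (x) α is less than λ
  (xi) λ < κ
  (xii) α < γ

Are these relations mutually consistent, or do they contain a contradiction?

The single ordering χ < α < γ < μ < η < λ < κ < ρ < ν < δ satisfies every listed relation, so no contradiction arises.

consistent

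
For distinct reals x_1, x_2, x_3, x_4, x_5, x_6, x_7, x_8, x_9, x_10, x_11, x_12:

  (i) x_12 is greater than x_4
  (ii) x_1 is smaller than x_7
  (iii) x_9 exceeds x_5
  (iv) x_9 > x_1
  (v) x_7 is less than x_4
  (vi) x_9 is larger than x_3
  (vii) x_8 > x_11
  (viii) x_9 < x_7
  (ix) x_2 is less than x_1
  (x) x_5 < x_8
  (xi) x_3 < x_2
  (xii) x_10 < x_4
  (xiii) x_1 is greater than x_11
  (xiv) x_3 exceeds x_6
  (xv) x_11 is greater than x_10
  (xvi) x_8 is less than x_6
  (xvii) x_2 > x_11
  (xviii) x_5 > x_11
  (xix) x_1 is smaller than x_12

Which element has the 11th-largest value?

x_11

Chaining the given pairs: x_10 < x_11 < x_5 < x_8 < x_6 < x_3 < x_2 < x_1 < x_9 < x_7 < x_4 < x_12.
The 11th largest is x_11.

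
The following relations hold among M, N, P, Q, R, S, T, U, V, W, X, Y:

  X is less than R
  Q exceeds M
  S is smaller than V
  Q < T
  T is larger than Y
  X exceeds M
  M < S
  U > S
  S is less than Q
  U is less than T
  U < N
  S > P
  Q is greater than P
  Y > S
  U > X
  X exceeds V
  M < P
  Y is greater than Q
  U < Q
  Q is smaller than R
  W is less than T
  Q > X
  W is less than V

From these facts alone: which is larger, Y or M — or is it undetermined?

M < P and P < S give M < S.
With S < V: M < P < S < V.
Then V < X extends the chain to X.
With X < U: M < P < S < V < X < U.
Then U < Q extends the chain to Q.
Then Q < Y extends the chain to Y.
So Y is larger.

Y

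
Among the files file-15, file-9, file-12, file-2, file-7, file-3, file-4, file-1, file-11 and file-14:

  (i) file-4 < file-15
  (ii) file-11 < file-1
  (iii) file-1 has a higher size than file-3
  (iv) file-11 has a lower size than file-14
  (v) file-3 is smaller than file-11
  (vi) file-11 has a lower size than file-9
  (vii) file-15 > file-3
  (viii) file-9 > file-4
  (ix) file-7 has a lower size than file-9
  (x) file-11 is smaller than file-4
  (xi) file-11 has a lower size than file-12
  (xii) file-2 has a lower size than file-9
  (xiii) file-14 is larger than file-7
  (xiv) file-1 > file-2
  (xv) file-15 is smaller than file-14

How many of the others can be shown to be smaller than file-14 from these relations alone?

From file-14 the given relations immediately reach file-7, file-11, file-15.
From those, file-3, file-4 — 5 in total.
No other element is forced below file-14 by the given relations, so the count is 5.

5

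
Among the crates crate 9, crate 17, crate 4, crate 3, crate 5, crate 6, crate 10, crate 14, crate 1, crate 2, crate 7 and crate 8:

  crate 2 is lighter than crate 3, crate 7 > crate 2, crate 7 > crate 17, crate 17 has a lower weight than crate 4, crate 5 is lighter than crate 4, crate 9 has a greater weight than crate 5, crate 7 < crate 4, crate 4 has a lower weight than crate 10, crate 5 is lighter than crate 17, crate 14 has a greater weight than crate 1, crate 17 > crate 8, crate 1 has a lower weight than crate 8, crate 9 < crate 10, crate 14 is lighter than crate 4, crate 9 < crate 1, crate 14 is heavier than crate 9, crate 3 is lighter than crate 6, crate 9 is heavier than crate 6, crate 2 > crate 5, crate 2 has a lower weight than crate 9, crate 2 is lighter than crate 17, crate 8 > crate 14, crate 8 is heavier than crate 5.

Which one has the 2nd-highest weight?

crate 4

Chaining the given pairs: crate 5 < crate 2 < crate 3 < crate 6 < crate 9 < crate 1 < crate 14 < crate 8 < crate 17 < crate 7 < crate 4 < crate 10.
The 2nd largest is crate 4.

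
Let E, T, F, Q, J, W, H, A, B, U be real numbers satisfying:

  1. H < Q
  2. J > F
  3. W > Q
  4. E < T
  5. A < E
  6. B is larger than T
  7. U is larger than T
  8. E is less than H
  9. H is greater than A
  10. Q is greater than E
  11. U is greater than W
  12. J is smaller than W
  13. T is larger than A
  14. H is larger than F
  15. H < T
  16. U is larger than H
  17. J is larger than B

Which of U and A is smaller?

Link the given pairs in sequence: A < E; E < T; T < B; B < J; J < W; W < U.
Chaining these gives A < E < T < B < J < W < U.
So A < U; A is the smaller of the two.

A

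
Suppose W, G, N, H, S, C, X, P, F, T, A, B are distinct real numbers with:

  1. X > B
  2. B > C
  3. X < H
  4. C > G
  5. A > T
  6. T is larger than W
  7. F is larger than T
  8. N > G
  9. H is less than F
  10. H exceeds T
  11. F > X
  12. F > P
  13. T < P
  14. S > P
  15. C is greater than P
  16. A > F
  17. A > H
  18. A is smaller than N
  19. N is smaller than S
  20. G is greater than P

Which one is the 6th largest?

Piecing the relations together gives one ordering: W < T < P < G < C < B < X < H < F < A < N < S.
Counting 6 from the largest end gives X.

X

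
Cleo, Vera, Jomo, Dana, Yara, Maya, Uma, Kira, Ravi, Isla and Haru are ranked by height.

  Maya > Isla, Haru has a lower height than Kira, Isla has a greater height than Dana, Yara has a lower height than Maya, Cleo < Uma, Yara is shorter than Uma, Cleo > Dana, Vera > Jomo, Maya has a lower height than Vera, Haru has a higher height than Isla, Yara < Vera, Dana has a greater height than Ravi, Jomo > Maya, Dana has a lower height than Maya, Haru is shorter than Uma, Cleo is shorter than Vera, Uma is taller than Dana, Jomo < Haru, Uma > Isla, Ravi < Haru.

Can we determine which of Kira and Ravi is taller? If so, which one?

Kira

Ravi < Dana and Dana < Isla give Ravi < Isla.
With Isla < Maya: Ravi < Dana < Isla < Maya.
Then Maya < Jomo extends the chain to Jomo.
With Jomo < Haru: Ravi < Dana < Isla < Maya < Jomo < Haru.
With Haru < Kira: Ravi < Dana < Isla < Maya < Jomo < Haru < Kira.
So Kira is taller.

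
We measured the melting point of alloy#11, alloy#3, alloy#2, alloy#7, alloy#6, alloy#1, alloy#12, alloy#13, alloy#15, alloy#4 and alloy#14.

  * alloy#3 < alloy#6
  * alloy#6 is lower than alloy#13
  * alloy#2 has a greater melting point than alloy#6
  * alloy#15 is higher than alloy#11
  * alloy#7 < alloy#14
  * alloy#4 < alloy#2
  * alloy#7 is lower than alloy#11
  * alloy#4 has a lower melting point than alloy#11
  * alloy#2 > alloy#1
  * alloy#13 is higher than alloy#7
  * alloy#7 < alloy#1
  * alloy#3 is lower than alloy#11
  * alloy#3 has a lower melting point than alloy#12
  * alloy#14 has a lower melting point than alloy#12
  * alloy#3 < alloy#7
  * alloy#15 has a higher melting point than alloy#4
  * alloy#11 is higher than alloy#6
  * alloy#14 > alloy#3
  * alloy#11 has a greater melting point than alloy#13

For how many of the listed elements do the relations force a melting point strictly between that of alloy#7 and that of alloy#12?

Chaining upward from alloy#7 reaches: alloy#14, alloy#13, alloy#11, alloy#15, alloy#1, alloy#2.
Chaining downward from alloy#12 reaches: alloy#3, alloy#14.
Strictly between alloy#7 and alloy#12 are those in both lists: alloy#14 — 1 element.

1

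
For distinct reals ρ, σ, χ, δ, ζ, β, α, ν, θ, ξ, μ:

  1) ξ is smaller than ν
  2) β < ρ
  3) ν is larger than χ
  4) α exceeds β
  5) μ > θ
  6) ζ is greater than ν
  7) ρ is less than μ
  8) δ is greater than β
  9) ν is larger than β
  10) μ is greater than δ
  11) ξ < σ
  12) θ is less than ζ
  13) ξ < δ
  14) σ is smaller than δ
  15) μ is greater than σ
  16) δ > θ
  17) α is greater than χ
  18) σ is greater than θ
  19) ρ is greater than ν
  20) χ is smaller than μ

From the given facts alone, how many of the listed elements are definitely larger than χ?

Directly above χ: ν, α, μ.
One step further: ζ, ρ (5 so far).
No other element is forced above χ by the given relations, so the count is 5.

5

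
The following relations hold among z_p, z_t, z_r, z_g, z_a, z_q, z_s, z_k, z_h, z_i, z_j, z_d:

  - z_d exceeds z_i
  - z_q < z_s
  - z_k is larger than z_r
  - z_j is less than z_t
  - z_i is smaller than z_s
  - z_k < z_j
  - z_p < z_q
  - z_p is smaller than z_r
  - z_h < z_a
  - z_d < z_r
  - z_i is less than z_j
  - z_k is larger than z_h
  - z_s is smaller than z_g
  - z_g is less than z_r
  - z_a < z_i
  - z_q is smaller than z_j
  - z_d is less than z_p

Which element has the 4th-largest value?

Chaining the given pairs: z_h < z_a < z_i < z_d < z_p < z_q < z_s < z_g < z_r < z_k < z_j < z_t.
The 4th largest is z_r.

z_r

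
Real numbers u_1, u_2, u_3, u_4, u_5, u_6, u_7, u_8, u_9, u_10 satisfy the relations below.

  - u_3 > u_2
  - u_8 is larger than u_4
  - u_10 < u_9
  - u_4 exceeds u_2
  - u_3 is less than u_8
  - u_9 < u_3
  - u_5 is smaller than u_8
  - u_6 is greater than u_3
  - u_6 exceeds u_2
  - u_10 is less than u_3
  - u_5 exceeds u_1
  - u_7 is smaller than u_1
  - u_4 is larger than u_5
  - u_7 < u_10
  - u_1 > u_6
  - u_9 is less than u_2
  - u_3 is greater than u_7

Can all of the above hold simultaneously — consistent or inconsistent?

consistent

Every relation is compatible with u_7 < u_10 < u_9 < u_2 < u_3 < u_6 < u_1 < u_5 < u_4 < u_8; the set is consistent.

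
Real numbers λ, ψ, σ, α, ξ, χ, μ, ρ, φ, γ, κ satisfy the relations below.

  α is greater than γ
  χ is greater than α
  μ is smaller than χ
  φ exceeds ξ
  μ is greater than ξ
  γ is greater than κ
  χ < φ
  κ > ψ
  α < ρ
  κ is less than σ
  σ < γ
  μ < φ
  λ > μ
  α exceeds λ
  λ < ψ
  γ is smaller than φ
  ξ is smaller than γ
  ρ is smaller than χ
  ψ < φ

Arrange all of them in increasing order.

ξ < μ < λ < ψ < κ < σ < γ < α < ρ < χ < φ

The consecutive links are each given: ξ < μ; μ < λ; λ < ψ; ψ < κ; κ < σ; σ < γ; γ < α; α < ρ; ρ < χ; χ < φ.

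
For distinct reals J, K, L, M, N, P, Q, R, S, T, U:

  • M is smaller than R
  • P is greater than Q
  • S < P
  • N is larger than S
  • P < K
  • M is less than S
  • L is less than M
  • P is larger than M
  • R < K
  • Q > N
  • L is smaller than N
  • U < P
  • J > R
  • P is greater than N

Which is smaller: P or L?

Chaining the given relations: L < M < S < N < Q < P.
So L < P; L is the smaller of the two.

L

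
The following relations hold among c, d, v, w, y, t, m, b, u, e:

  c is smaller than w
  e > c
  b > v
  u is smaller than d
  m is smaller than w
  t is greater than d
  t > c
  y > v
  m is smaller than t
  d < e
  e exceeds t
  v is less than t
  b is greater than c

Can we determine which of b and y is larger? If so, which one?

Following every chain through b: below b we get c, v.
y is not reached, and no chain runs the other way from y to b.
So the given relations leave the order of b and y undetermined.

undetermined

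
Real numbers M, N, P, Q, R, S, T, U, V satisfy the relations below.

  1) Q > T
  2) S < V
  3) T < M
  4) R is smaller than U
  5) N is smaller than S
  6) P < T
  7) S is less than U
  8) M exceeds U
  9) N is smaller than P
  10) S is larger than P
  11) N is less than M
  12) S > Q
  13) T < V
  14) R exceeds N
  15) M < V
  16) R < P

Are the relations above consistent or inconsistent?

consistent

The single ordering N < R < P < T < Q < S < U < M < V satisfies every listed relation, so no contradiction arises.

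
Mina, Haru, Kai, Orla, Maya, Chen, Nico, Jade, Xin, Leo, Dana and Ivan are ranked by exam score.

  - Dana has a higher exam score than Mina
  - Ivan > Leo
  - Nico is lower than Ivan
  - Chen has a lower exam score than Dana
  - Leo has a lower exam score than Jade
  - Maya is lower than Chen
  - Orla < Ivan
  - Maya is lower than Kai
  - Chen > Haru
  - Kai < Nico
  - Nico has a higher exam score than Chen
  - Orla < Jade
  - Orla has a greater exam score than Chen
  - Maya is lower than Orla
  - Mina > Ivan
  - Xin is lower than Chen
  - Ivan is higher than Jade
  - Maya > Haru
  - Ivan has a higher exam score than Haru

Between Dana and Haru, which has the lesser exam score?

Haru

Haru < Maya and Maya < Chen give Haru < Chen.
With Chen < Orla: Haru < Maya < Chen < Orla.
With Orla < Jade: Haru < Maya < Chen < Orla < Jade.
With Jade < Ivan: Haru < Maya < Chen < Orla < Jade < Ivan.
With Ivan < Mina: Haru < Maya < Chen < Orla < Jade < Ivan < Mina.
Then Mina < Dana extends the chain to Dana.
So Haru < Dana; Haru is the lower of the two.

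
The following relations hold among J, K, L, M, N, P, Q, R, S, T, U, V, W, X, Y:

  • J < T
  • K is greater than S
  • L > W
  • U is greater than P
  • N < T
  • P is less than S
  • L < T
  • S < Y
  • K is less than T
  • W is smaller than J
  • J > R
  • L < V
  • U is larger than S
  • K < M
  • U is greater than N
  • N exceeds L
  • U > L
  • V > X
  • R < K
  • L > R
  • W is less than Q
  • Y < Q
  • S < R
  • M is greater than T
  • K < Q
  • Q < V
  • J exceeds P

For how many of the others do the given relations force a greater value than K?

From K the given relations immediately reach Q, T, M.
From those, V — 4 in total.
No other element is forced above K by the given relations, so the count is 4.

4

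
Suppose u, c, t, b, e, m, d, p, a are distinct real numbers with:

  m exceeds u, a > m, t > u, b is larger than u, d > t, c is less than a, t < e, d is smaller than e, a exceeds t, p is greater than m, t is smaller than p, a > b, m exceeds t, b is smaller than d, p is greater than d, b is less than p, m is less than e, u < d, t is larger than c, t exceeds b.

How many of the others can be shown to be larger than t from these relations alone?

From t the given relations immediately reach d, m, e, a, p.
Nothing else is reachable above t; 5 in all.

5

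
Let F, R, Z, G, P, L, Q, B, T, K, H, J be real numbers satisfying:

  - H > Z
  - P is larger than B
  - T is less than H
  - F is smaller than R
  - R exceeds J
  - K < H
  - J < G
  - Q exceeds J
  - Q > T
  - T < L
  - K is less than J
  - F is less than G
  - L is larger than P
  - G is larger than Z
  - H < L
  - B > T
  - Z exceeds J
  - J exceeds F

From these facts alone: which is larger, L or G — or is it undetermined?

undetermined

Following every chain through G: below G we get F, K, J, Z.
L is not reached, and no chain runs the other way from L to G.
So the given relations leave the order of G and L undetermined.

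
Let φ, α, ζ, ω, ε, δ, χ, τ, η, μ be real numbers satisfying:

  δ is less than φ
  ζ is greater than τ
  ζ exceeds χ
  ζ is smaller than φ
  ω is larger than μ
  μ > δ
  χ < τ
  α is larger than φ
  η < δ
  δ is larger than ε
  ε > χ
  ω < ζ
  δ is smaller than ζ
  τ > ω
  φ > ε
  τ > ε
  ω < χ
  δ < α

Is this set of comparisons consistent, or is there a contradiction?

We have ε < δ stated directly, yet also δ < μ < ω < χ < ε by chaining the others — so δ < ε. Contradiction.

inconsistent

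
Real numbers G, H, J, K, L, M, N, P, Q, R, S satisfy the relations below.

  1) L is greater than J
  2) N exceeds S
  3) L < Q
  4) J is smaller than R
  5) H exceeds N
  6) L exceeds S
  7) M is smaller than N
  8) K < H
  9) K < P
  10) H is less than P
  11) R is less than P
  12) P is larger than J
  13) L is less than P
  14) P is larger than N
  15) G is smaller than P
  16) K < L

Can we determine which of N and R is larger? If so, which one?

undetermined

Following every chain through N: above N we get H, P; below N we get S, M.
R is not reached, and no chain runs the other way from R to N.
So the given relations leave the order of N and R undetermined.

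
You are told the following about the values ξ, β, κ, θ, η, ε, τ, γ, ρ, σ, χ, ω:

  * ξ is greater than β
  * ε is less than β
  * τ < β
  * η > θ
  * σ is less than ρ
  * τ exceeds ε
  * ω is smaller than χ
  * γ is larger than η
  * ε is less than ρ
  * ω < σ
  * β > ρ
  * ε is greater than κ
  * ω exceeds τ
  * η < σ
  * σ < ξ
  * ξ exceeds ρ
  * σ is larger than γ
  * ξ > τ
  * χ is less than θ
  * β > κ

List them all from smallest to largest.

κ < ε < τ < ω < χ < θ < η < γ < σ < ρ < β < ξ

The consecutive links are each given: κ < ε; ε < τ; τ < ω; ω < χ; χ < θ; θ < η; η < γ; γ < σ; σ < ρ; ρ < β; β < ξ.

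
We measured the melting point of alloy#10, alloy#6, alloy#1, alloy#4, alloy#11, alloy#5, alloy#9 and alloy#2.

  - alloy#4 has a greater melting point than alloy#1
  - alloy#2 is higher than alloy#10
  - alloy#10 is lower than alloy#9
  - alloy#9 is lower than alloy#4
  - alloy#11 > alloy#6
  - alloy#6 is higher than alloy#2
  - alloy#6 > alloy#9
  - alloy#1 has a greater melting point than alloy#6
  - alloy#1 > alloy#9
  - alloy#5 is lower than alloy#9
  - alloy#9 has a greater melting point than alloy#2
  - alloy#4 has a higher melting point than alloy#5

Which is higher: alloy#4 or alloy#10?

The relevant relations are alloy#10 < alloy#2; alloy#2 < alloy#9; alloy#9 < alloy#6; alloy#6 < alloy#1; alloy#1 < alloy#4.
Together: alloy#10 < alloy#2 < alloy#9 < alloy#6 < alloy#1 < alloy#4.
So alloy#10 < alloy#4; alloy#4 is the higher of the two.

alloy#4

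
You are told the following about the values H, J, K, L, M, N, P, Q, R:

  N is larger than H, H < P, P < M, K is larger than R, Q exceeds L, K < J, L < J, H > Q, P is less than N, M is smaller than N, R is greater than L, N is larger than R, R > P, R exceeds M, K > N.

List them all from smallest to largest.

The consecutive links are each given: L < Q; Q < H; H < P; P < M; M < R; R < N; N < K; K < J.

L < Q < H < P < M < R < N < K < J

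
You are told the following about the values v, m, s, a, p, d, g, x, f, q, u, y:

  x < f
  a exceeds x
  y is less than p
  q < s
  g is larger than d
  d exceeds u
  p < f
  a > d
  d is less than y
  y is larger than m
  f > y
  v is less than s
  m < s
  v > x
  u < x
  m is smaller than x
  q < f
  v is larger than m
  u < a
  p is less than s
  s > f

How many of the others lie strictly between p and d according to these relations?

1

Chaining upward from d reaches: y, a, f, s, g.
Chaining downward from p reaches: u, m, y.
Strictly between d and p are those in both lists: y — 1 element.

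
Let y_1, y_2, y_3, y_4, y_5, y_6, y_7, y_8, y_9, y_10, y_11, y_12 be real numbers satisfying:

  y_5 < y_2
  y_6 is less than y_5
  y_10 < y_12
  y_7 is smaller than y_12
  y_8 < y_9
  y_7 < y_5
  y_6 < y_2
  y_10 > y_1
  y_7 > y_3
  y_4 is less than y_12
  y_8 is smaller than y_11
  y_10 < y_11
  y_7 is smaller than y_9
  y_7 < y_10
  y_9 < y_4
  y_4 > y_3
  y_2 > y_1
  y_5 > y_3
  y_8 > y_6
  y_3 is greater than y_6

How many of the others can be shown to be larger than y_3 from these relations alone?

8

From y_3 the given relations immediately reach y_7, y_5, y_4.
From those, y_10, y_9, y_2, y_12 — 7 in total.
From those, y_11 — 8 in total.
Nothing else is reachable above y_3; 8 in all.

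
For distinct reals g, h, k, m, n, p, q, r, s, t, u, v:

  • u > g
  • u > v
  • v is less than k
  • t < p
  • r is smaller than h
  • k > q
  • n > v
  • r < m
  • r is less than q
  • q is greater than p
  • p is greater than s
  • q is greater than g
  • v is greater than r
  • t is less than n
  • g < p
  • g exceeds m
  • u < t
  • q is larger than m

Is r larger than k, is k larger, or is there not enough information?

Following the relations from r: r < m < g < p < q < k.
So k is larger.

k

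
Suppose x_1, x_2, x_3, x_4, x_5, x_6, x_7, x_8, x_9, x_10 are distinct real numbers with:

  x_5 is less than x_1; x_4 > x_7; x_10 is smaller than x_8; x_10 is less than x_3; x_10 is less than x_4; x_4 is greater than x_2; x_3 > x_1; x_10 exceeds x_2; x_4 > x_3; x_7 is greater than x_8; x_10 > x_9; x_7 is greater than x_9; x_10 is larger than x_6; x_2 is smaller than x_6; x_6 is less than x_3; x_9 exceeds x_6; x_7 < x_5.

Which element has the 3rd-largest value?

Chaining the given pairs: x_2 < x_6 < x_9 < x_10 < x_8 < x_7 < x_5 < x_1 < x_3 < x_4.
Counting 3 from the largest end gives x_1.

x_1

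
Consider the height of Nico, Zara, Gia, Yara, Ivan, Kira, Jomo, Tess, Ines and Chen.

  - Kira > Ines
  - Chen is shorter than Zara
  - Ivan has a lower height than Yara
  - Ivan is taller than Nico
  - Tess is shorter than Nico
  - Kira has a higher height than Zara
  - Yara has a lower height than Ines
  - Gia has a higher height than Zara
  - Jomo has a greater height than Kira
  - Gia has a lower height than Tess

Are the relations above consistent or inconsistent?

Every relation is compatible with Chen < Zara < Gia < Tess < Nico < Ivan < Yara < Ines < Kira < Jomo; the set is consistent.

consistent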